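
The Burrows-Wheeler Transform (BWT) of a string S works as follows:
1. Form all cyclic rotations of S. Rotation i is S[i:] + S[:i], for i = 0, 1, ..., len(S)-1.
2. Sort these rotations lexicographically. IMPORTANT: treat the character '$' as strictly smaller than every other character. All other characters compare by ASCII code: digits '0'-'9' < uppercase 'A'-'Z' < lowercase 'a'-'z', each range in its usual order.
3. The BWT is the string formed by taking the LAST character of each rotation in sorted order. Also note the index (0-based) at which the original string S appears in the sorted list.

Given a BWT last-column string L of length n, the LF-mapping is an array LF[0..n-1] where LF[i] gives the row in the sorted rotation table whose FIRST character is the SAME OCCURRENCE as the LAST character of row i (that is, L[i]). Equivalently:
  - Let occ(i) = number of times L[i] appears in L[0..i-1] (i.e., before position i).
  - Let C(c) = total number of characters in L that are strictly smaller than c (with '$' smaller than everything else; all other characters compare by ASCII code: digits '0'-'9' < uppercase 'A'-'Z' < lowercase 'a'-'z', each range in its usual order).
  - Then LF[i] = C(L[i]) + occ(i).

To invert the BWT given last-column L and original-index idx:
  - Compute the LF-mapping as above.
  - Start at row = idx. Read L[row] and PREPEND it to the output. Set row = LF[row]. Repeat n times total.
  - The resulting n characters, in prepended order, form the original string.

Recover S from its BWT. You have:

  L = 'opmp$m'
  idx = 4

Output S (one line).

Answer: pmmpo$

Derivation:
LF mapping: 3 4 1 5 0 2
Walk LF starting at row 4, prepending L[row]:
  step 1: row=4, L[4]='$', prepend. Next row=LF[4]=0
  step 2: row=0, L[0]='o', prepend. Next row=LF[0]=3
  step 3: row=3, L[3]='p', prepend. Next row=LF[3]=5
  step 4: row=5, L[5]='m', prepend. Next row=LF[5]=2
  step 5: row=2, L[2]='m', prepend. Next row=LF[2]=1
  step 6: row=1, L[1]='p', prepend. Next row=LF[1]=4
Reversed output: pmmpo$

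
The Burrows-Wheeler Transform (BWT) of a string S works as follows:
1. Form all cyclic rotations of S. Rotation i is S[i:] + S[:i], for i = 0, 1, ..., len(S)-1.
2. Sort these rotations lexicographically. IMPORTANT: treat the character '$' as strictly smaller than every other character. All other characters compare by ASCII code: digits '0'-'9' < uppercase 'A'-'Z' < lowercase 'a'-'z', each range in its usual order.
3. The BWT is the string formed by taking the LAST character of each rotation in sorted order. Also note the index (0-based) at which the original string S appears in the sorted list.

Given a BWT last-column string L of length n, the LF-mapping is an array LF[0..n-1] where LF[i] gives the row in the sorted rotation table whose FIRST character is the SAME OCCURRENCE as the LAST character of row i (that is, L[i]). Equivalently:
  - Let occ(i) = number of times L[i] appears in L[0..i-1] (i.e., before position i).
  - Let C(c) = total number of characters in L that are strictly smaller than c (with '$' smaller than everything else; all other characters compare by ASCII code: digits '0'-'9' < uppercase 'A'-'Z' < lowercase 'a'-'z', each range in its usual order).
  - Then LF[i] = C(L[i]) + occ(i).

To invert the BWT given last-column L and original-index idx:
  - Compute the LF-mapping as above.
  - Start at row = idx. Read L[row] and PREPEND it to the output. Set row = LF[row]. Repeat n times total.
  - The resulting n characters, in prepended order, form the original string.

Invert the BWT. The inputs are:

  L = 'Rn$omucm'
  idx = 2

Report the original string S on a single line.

LF mapping: 1 5 0 6 3 7 2 4
Walk LF starting at row 2, prepending L[row]:
  step 1: row=2, L[2]='$', prepend. Next row=LF[2]=0
  step 2: row=0, L[0]='R', prepend. Next row=LF[0]=1
  step 3: row=1, L[1]='n', prepend. Next row=LF[1]=5
  step 4: row=5, L[5]='u', prepend. Next row=LF[5]=7
  step 5: row=7, L[7]='m', prepend. Next row=LF[7]=4
  step 6: row=4, L[4]='m', prepend. Next row=LF[4]=3
  step 7: row=3, L[3]='o', prepend. Next row=LF[3]=6
  step 8: row=6, L[6]='c', prepend. Next row=LF[6]=2
Reversed output: communR$

Answer: communR$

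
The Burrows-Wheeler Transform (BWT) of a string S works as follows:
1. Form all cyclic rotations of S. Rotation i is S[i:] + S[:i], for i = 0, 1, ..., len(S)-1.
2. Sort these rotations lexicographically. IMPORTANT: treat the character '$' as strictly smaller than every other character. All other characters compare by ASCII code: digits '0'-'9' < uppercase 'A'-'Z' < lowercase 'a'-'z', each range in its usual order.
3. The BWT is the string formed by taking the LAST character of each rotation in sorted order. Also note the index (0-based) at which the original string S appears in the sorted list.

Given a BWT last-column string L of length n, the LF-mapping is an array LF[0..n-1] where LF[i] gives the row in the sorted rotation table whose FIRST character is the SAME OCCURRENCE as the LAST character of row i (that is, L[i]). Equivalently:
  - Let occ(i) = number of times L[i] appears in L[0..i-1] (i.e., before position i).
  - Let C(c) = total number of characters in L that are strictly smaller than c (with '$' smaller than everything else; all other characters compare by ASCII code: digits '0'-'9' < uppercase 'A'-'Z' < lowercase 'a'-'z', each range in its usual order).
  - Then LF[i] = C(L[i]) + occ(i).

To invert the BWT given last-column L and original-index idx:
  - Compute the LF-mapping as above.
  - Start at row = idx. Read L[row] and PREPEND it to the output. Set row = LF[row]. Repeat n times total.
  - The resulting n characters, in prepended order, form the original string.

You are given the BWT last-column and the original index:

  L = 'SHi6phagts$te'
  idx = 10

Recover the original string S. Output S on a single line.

LF mapping: 3 2 8 1 9 7 4 6 11 10 0 12 5
Walk LF starting at row 10, prepending L[row]:
  step 1: row=10, L[10]='$', prepend. Next row=LF[10]=0
  step 2: row=0, L[0]='S', prepend. Next row=LF[0]=3
  step 3: row=3, L[3]='6', prepend. Next row=LF[3]=1
  step 4: row=1, L[1]='H', prepend. Next row=LF[1]=2
  step 5: row=2, L[2]='i', prepend. Next row=LF[2]=8
  step 6: row=8, L[8]='t', prepend. Next row=LF[8]=11
  step 7: row=11, L[11]='t', prepend. Next row=LF[11]=12
  step 8: row=12, L[12]='e', prepend. Next row=LF[12]=5
  step 9: row=5, L[5]='h', prepend. Next row=LF[5]=7
  step 10: row=7, L[7]='g', prepend. Next row=LF[7]=6
  step 11: row=6, L[6]='a', prepend. Next row=LF[6]=4
  step 12: row=4, L[4]='p', prepend. Next row=LF[4]=9
  step 13: row=9, L[9]='s', prepend. Next row=LF[9]=10
Reversed output: spaghettiH6S$

Answer: spaghettiH6S$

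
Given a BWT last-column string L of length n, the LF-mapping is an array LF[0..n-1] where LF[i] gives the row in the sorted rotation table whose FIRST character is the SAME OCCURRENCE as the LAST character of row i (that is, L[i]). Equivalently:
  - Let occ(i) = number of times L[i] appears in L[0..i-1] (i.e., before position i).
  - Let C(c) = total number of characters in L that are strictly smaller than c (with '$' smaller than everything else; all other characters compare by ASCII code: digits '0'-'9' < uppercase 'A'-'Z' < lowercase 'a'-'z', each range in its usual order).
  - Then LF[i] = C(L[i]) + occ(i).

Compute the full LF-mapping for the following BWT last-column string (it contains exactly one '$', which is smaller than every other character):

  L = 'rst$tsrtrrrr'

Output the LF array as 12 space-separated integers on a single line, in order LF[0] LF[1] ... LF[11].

Char counts: '$':1, 'r':6, 's':2, 't':3
C (first-col start): C('$')=0, C('r')=1, C('s')=7, C('t')=9
L[0]='r': occ=0, LF[0]=C('r')+0=1+0=1
L[1]='s': occ=0, LF[1]=C('s')+0=7+0=7
L[2]='t': occ=0, LF[2]=C('t')+0=9+0=9
L[3]='$': occ=0, LF[3]=C('$')+0=0+0=0
L[4]='t': occ=1, LF[4]=C('t')+1=9+1=10
L[5]='s': occ=1, LF[5]=C('s')+1=7+1=8
L[6]='r': occ=1, LF[6]=C('r')+1=1+1=2
L[7]='t': occ=2, LF[7]=C('t')+2=9+2=11
L[8]='r': occ=2, LF[8]=C('r')+2=1+2=3
L[9]='r': occ=3, LF[9]=C('r')+3=1+3=4
L[10]='r': occ=4, LF[10]=C('r')+4=1+4=5
L[11]='r': occ=5, LF[11]=C('r')+5=1+5=6

Answer: 1 7 9 0 10 8 2 11 3 4 5 6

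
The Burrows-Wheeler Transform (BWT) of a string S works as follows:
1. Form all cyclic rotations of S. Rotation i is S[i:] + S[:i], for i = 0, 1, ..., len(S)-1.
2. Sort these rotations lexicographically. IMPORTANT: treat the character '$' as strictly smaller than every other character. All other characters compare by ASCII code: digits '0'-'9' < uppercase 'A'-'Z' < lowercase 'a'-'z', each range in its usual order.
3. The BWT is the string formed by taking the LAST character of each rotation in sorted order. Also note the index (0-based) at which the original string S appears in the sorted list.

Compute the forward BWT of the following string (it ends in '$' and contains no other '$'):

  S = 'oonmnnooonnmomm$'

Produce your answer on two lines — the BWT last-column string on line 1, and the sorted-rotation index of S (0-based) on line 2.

All 16 rotations (rotation i = S[i:]+S[:i]):
  rot[0] = oonmnnooonnmomm$
  rot[1] = onmnnooonnmomm$o
  rot[2] = nmnnooonnmomm$oo
  rot[3] = mnnooonnmomm$oon
  rot[4] = nnooonnmomm$oonm
  rot[5] = nooonnmomm$oonmn
  rot[6] = ooonnmomm$oonmnn
  rot[7] = oonnmomm$oonmnno
  rot[8] = onnmomm$oonmnnoo
  rot[9] = nnmomm$oonmnnooo
  rot[10] = nmomm$oonmnnooon
  rot[11] = momm$oonmnnooonn
  rot[12] = omm$oonmnnooonnm
  rot[13] = mm$oonmnnooonnmo
  rot[14] = m$oonmnnooonnmom
  rot[15] = $oonmnnooonnmomm
Sorted (with $ < everything):
  sorted[0] = $oonmnnooonnmomm  (last char: 'm')
  sorted[1] = m$oonmnnooonnmom  (last char: 'm')
  sorted[2] = mm$oonmnnooonnmo  (last char: 'o')
  sorted[3] = mnnooonnmomm$oon  (last char: 'n')
  sorted[4] = momm$oonmnnooonn  (last char: 'n')
  sorted[5] = nmnnooonnmomm$oo  (last char: 'o')
  sorted[6] = nmomm$oonmnnooon  (last char: 'n')
  sorted[7] = nnmomm$oonmnnooo  (last char: 'o')
  sorted[8] = nnooonnmomm$oonm  (last char: 'm')
  sorted[9] = nooonnmomm$oonmn  (last char: 'n')
  sorted[10] = omm$oonmnnooonnm  (last char: 'm')
  sorted[11] = onmnnooonnmomm$o  (last char: 'o')
  sorted[12] = onnmomm$oonmnnoo  (last char: 'o')
  sorted[13] = oonmnnooonnmomm$  (last char: '$')
  sorted[14] = oonnmomm$oonmnno  (last char: 'o')
  sorted[15] = ooonnmomm$oonmnn  (last char: 'n')
Last column: mmonnonomnmoo$on
Original string S is at sorted index 13

Answer: mmonnonomnmoo$on
13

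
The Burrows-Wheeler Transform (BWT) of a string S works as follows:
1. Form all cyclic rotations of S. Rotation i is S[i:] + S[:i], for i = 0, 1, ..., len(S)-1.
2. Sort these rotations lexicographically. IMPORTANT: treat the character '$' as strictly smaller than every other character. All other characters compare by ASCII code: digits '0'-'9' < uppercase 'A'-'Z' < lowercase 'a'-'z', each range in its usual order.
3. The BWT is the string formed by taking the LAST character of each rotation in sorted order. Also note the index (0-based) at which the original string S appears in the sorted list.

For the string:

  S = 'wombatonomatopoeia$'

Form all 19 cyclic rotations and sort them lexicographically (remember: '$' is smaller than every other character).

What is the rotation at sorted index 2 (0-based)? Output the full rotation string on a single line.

All 19 rotations (rotation i = S[i:]+S[:i]):
  rot[0] = wombatonomatopoeia$
  rot[1] = ombatonomatopoeia$w
  rot[2] = mbatonomatopoeia$wo
  rot[3] = batonomatopoeia$wom
  rot[4] = atonomatopoeia$womb
  rot[5] = tonomatopoeia$womba
  rot[6] = onomatopoeia$wombat
  rot[7] = nomatopoeia$wombato
  rot[8] = omatopoeia$wombaton
  rot[9] = matopoeia$wombatono
  rot[10] = atopoeia$wombatonom
  rot[11] = topoeia$wombatonoma
  rot[12] = opoeia$wombatonomat
  rot[13] = poeia$wombatonomato
  rot[14] = oeia$wombatonomatop
  rot[15] = eia$wombatonomatopo
  rot[16] = ia$wombatonomatopoe
  rot[17] = a$wombatonomatopoei
  rot[18] = $wombatonomatopoeia
Sorted (with $ < everything):
  sorted[0] = $wombatonomatopoeia
  sorted[1] = a$wombatonomatopoei
  sorted[2] = atonomatopoeia$womb
  sorted[3] = atopoeia$wombatonom
  sorted[4] = batonomatopoeia$wom
  sorted[5] = eia$wombatonomatopo
  sorted[6] = ia$wombatonomatopoe
  sorted[7] = matopoeia$wombatono
  sorted[8] = mbatonomatopoeia$wo
  sorted[9] = nomatopoeia$wombato
  sorted[10] = oeia$wombatonomatop
  sorted[11] = omatopoeia$wombaton
  sorted[12] = ombatonomatopoeia$w
  sorted[13] = onomatopoeia$wombat
  sorted[14] = opoeia$wombatonomat
  sorted[15] = poeia$wombatonomato
  sorted[16] = tonomatopoeia$womba
  sorted[17] = topoeia$wombatonoma
  sorted[18] = wombatonomatopoeia$
sorted[2] = atonomatopoeia$womb

Answer: atonomatopoeia$womb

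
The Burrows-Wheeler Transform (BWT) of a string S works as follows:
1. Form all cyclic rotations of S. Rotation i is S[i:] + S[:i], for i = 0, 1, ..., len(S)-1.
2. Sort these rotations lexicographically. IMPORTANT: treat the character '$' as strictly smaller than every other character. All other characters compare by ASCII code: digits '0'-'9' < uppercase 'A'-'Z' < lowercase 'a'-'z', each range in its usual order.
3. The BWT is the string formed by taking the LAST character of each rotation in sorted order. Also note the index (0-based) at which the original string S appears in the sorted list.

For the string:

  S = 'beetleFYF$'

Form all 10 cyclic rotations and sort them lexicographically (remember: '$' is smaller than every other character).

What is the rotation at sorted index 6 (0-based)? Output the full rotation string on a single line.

All 10 rotations (rotation i = S[i:]+S[:i]):
  rot[0] = beetleFYF$
  rot[1] = eetleFYF$b
  rot[2] = etleFYF$be
  rot[3] = tleFYF$bee
  rot[4] = leFYF$beet
  rot[5] = eFYF$beetl
  rot[6] = FYF$beetle
  rot[7] = YF$beetleF
  rot[8] = F$beetleFY
  rot[9] = $beetleFYF
Sorted (with $ < everything):
  sorted[0] = $beetleFYF
  sorted[1] = F$beetleFY
  sorted[2] = FYF$beetle
  sorted[3] = YF$beetleF
  sorted[4] = beetleFYF$
  sorted[5] = eFYF$beetl
  sorted[6] = eetleFYF$b
  sorted[7] = etleFYF$be
  sorted[8] = leFYF$beet
  sorted[9] = tleFYF$bee
sorted[6] = eetleFYF$b

Answer: eetleFYF$b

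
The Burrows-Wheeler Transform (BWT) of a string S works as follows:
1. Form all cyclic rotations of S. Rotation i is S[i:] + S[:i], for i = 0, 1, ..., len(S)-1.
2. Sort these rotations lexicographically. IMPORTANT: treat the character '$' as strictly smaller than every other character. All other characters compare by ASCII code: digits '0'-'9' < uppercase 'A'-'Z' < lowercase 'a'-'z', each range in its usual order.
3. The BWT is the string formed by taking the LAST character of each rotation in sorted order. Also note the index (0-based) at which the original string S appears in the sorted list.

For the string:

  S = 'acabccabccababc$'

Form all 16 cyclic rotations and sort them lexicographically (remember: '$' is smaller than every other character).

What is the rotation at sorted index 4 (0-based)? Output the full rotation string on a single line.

Answer: abccabccababc$ac

Derivation:
All 16 rotations (rotation i = S[i:]+S[:i]):
  rot[0] = acabccabccababc$
  rot[1] = cabccabccababc$a
  rot[2] = abccabccababc$ac
  rot[3] = bccabccababc$aca
  rot[4] = ccabccababc$acab
  rot[5] = cabccababc$acabc
  rot[6] = abccababc$acabcc
  rot[7] = bccababc$acabcca
  rot[8] = ccababc$acabccab
  rot[9] = cababc$acabccabc
  rot[10] = ababc$acabccabcc
  rot[11] = babc$acabccabcca
  rot[12] = abc$acabccabccab
  rot[13] = bc$acabccabccaba
  rot[14] = c$acabccabccabab
  rot[15] = $acabccabccababc
Sorted (with $ < everything):
  sorted[0] = $acabccabccababc
  sorted[1] = ababc$acabccabcc
  sorted[2] = abc$acabccabccab
  sorted[3] = abccababc$acabcc
  sorted[4] = abccabccababc$ac
  sorted[5] = acabccabccababc$
  sorted[6] = babc$acabccabcca
  sorted[7] = bc$acabccabccaba
  sorted[8] = bccababc$acabcca
  sorted[9] = bccabccababc$aca
  sorted[10] = c$acabccabccabab
  sorted[11] = cababc$acabccabc
  sorted[12] = cabccababc$acabc
  sorted[13] = cabccabccababc$a
  sorted[14] = ccababc$acabccab
  sorted[15] = ccabccababc$acab
sorted[4] = abccabccababc$ac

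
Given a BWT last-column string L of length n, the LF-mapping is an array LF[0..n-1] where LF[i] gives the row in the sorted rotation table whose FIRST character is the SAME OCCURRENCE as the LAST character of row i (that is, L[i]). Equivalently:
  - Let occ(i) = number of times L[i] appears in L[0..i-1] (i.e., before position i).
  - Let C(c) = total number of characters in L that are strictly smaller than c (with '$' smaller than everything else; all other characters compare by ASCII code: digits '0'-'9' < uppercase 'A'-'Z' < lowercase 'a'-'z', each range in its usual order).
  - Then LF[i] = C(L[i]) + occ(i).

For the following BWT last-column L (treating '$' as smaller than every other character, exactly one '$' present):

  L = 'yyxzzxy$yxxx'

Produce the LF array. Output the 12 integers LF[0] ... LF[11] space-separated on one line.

Char counts: '$':1, 'x':5, 'y':4, 'z':2
C (first-col start): C('$')=0, C('x')=1, C('y')=6, C('z')=10
L[0]='y': occ=0, LF[0]=C('y')+0=6+0=6
L[1]='y': occ=1, LF[1]=C('y')+1=6+1=7
L[2]='x': occ=0, LF[2]=C('x')+0=1+0=1
L[3]='z': occ=0, LF[3]=C('z')+0=10+0=10
L[4]='z': occ=1, LF[4]=C('z')+1=10+1=11
L[5]='x': occ=1, LF[5]=C('x')+1=1+1=2
L[6]='y': occ=2, LF[6]=C('y')+2=6+2=8
L[7]='$': occ=0, LF[7]=C('$')+0=0+0=0
L[8]='y': occ=3, LF[8]=C('y')+3=6+3=9
L[9]='x': occ=2, LF[9]=C('x')+2=1+2=3
L[10]='x': occ=3, LF[10]=C('x')+3=1+3=4
L[11]='x': occ=4, LF[11]=C('x')+4=1+4=5

Answer: 6 7 1 10 11 2 8 0 9 3 4 5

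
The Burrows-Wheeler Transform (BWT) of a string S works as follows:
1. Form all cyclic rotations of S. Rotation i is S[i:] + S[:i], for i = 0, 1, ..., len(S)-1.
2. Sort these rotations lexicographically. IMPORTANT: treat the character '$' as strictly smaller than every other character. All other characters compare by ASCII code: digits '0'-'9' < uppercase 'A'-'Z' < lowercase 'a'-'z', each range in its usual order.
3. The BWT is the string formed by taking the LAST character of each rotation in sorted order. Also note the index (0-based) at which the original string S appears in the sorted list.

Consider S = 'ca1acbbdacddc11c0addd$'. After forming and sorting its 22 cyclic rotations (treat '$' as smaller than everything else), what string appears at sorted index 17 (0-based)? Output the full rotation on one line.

All 22 rotations (rotation i = S[i:]+S[:i]):
  rot[0] = ca1acbbdacddc11c0addd$
  rot[1] = a1acbbdacddc11c0addd$c
  rot[2] = 1acbbdacddc11c0addd$ca
  rot[3] = acbbdacddc11c0addd$ca1
  rot[4] = cbbdacddc11c0addd$ca1a
  rot[5] = bbdacddc11c0addd$ca1ac
  rot[6] = bdacddc11c0addd$ca1acb
  rot[7] = dacddc11c0addd$ca1acbb
  rot[8] = acddc11c0addd$ca1acbbd
  rot[9] = cddc11c0addd$ca1acbbda
  rot[10] = ddc11c0addd$ca1acbbdac
  rot[11] = dc11c0addd$ca1acbbdacd
  rot[12] = c11c0addd$ca1acbbdacdd
  rot[13] = 11c0addd$ca1acbbdacddc
  rot[14] = 1c0addd$ca1acbbdacddc1
  rot[15] = c0addd$ca1acbbdacddc11
  rot[16] = 0addd$ca1acbbdacddc11c
  rot[17] = addd$ca1acbbdacddc11c0
  rot[18] = ddd$ca1acbbdacddc11c0a
  rot[19] = dd$ca1acbbdacddc11c0ad
  rot[20] = d$ca1acbbdacddc11c0add
  rot[21] = $ca1acbbdacddc11c0addd
Sorted (with $ < everything):
  sorted[0] = $ca1acbbdacddc11c0addd
  sorted[1] = 0addd$ca1acbbdacddc11c
  sorted[2] = 11c0addd$ca1acbbdacddc
  sorted[3] = 1acbbdacddc11c0addd$ca
  sorted[4] = 1c0addd$ca1acbbdacddc1
  sorted[5] = a1acbbdacddc11c0addd$c
  sorted[6] = acbbdacddc11c0addd$ca1
  sorted[7] = acddc11c0addd$ca1acbbd
  sorted[8] = addd$ca1acbbdacddc11c0
  sorted[9] = bbdacddc11c0addd$ca1ac
  sorted[10] = bdacddc11c0addd$ca1acb
  sorted[11] = c0addd$ca1acbbdacddc11
  sorted[12] = c11c0addd$ca1acbbdacdd
  sorted[13] = ca1acbbdacddc11c0addd$
  sorted[14] = cbbdacddc11c0addd$ca1a
  sorted[15] = cddc11c0addd$ca1acbbda
  sorted[16] = d$ca1acbbdacddc11c0add
  sorted[17] = dacddc11c0addd$ca1acbb
  sorted[18] = dc11c0addd$ca1acbbdacd
  sorted[19] = dd$ca1acbbdacddc11c0ad
  sorted[20] = ddc11c0addd$ca1acbbdac
  sorted[21] = ddd$ca1acbbdacddc11c0a
sorted[17] = dacddc11c0addd$ca1acbb

Answer: dacddc11c0addd$ca1acbb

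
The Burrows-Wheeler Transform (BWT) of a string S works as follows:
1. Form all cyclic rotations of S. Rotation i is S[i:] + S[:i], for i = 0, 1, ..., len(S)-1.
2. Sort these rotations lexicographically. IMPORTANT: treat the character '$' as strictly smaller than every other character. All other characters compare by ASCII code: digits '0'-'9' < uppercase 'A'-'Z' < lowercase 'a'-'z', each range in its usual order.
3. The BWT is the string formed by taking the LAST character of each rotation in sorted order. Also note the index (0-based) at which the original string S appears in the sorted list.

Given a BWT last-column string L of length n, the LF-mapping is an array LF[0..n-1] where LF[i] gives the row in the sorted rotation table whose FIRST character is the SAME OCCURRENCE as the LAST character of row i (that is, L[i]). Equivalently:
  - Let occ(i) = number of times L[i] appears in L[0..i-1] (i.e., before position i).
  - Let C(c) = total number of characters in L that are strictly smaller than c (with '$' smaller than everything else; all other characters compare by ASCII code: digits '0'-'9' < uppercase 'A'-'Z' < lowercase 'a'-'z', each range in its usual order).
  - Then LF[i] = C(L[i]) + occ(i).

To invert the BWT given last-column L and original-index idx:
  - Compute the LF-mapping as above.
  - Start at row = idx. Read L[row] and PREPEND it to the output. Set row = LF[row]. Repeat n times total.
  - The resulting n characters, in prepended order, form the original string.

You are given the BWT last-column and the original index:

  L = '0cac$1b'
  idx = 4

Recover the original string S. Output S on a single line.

Answer: bca1c0$

Derivation:
LF mapping: 1 5 3 6 0 2 4
Walk LF starting at row 4, prepending L[row]:
  step 1: row=4, L[4]='$', prepend. Next row=LF[4]=0
  step 2: row=0, L[0]='0', prepend. Next row=LF[0]=1
  step 3: row=1, L[1]='c', prepend. Next row=LF[1]=5
  step 4: row=5, L[5]='1', prepend. Next row=LF[5]=2
  step 5: row=2, L[2]='a', prepend. Next row=LF[2]=3
  step 6: row=3, L[3]='c', prepend. Next row=LF[3]=6
  step 7: row=6, L[6]='b', prepend. Next row=LF[6]=4
Reversed output: bca1c0$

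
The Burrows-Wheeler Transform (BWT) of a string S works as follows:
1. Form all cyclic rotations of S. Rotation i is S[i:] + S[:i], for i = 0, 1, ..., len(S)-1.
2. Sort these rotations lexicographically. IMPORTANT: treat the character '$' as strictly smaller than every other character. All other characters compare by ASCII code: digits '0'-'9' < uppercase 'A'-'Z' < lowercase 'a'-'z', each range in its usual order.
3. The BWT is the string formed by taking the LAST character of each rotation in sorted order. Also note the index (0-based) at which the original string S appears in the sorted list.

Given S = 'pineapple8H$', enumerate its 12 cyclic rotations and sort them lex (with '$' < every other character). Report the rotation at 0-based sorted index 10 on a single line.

All 12 rotations (rotation i = S[i:]+S[:i]):
  rot[0] = pineapple8H$
  rot[1] = ineapple8H$p
  rot[2] = neapple8H$pi
  rot[3] = eapple8H$pin
  rot[4] = apple8H$pine
  rot[5] = pple8H$pinea
  rot[6] = ple8H$pineap
  rot[7] = le8H$pineapp
  rot[8] = e8H$pineappl
  rot[9] = 8H$pineapple
  rot[10] = H$pineapple8
  rot[11] = $pineapple8H
Sorted (with $ < everything):
  sorted[0] = $pineapple8H
  sorted[1] = 8H$pineapple
  sorted[2] = H$pineapple8
  sorted[3] = apple8H$pine
  sorted[4] = e8H$pineappl
  sorted[5] = eapple8H$pin
  sorted[6] = ineapple8H$p
  sorted[7] = le8H$pineapp
  sorted[8] = neapple8H$pi
  sorted[9] = pineapple8H$
  sorted[10] = ple8H$pineap
  sorted[11] = pple8H$pinea
sorted[10] = ple8H$pineap

Answer: ple8H$pineap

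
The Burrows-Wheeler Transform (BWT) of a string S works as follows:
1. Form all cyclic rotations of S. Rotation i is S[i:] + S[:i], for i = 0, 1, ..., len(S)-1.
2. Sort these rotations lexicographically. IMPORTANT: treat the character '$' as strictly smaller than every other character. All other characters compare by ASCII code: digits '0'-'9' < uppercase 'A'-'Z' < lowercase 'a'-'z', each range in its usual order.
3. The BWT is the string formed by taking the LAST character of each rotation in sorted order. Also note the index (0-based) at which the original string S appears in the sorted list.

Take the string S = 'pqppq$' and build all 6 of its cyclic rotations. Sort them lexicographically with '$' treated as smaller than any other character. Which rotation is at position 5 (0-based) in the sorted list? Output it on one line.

Answer: qppq$p

Derivation:
All 6 rotations (rotation i = S[i:]+S[:i]):
  rot[0] = pqppq$
  rot[1] = qppq$p
  rot[2] = ppq$pq
  rot[3] = pq$pqp
  rot[4] = q$pqpp
  rot[5] = $pqppq
Sorted (with $ < everything):
  sorted[0] = $pqppq
  sorted[1] = ppq$pq
  sorted[2] = pq$pqp
  sorted[3] = pqppq$
  sorted[4] = q$pqpp
  sorted[5] = qppq$p
sorted[5] = qppq$p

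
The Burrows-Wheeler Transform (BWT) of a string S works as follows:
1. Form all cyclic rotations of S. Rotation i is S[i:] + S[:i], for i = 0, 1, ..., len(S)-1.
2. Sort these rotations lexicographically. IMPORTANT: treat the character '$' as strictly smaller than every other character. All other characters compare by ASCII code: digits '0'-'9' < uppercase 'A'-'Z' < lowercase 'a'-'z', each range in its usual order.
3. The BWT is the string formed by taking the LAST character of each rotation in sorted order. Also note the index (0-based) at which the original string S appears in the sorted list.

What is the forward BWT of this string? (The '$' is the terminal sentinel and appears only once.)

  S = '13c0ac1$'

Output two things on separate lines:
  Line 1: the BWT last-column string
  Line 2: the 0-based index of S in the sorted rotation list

All 8 rotations (rotation i = S[i:]+S[:i]):
  rot[0] = 13c0ac1$
  rot[1] = 3c0ac1$1
  rot[2] = c0ac1$13
  rot[3] = 0ac1$13c
  rot[4] = ac1$13c0
  rot[5] = c1$13c0a
  rot[6] = 1$13c0ac
  rot[7] = $13c0ac1
Sorted (with $ < everything):
  sorted[0] = $13c0ac1  (last char: '1')
  sorted[1] = 0ac1$13c  (last char: 'c')
  sorted[2] = 1$13c0ac  (last char: 'c')
  sorted[3] = 13c0ac1$  (last char: '$')
  sorted[4] = 3c0ac1$1  (last char: '1')
  sorted[5] = ac1$13c0  (last char: '0')
  sorted[6] = c0ac1$13  (last char: '3')
  sorted[7] = c1$13c0a  (last char: 'a')
Last column: 1cc$103a
Original string S is at sorted index 3

Answer: 1cc$103a
3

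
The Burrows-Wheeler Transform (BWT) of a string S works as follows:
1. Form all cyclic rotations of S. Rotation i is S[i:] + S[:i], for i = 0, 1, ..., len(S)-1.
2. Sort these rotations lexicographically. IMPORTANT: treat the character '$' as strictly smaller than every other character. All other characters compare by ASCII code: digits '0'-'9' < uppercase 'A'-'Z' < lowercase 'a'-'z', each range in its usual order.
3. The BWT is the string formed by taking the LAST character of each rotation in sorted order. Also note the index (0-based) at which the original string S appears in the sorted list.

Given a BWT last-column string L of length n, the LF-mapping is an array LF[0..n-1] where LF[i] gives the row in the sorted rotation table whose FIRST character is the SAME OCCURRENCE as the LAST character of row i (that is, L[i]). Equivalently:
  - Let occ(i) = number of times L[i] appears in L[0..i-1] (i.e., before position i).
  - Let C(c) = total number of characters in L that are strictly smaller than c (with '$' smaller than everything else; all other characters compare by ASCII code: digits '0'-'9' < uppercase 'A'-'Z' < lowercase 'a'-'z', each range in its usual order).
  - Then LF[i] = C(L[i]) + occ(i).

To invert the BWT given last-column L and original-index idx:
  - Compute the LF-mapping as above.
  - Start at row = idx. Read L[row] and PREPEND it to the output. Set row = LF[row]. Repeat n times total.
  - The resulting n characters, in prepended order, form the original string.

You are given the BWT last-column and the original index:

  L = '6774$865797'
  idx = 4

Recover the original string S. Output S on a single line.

LF mapping: 3 5 6 1 0 9 4 2 7 10 8
Walk LF starting at row 4, prepending L[row]:
  step 1: row=4, L[4]='$', prepend. Next row=LF[4]=0
  step 2: row=0, L[0]='6', prepend. Next row=LF[0]=3
  step 3: row=3, L[3]='4', prepend. Next row=LF[3]=1
  step 4: row=1, L[1]='7', prepend. Next row=LF[1]=5
  step 5: row=5, L[5]='8', prepend. Next row=LF[5]=9
  step 6: row=9, L[9]='9', prepend. Next row=LF[9]=10
  step 7: row=10, L[10]='7', prepend. Next row=LF[10]=8
  step 8: row=8, L[8]='7', prepend. Next row=LF[8]=7
  step 9: row=7, L[7]='5', prepend. Next row=LF[7]=2
  step 10: row=2, L[2]='7', prepend. Next row=LF[2]=6
  step 11: row=6, L[6]='6', prepend. Next row=LF[6]=4
Reversed output: 6757798746$

Answer: 6757798746$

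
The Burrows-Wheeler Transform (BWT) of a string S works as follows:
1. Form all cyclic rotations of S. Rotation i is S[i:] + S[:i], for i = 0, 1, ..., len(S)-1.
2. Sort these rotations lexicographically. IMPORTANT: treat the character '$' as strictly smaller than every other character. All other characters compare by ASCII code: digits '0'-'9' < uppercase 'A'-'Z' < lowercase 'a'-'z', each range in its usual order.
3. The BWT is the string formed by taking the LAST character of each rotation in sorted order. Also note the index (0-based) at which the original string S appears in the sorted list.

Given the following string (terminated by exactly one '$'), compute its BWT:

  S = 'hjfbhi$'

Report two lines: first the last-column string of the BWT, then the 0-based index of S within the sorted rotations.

Answer: ifjb$hh
4

Derivation:
All 7 rotations (rotation i = S[i:]+S[:i]):
  rot[0] = hjfbhi$
  rot[1] = jfbhi$h
  rot[2] = fbhi$hj
  rot[3] = bhi$hjf
  rot[4] = hi$hjfb
  rot[5] = i$hjfbh
  rot[6] = $hjfbhi
Sorted (with $ < everything):
  sorted[0] = $hjfbhi  (last char: 'i')
  sorted[1] = bhi$hjf  (last char: 'f')
  sorted[2] = fbhi$hj  (last char: 'j')
  sorted[3] = hi$hjfb  (last char: 'b')
  sorted[4] = hjfbhi$  (last char: '$')
  sorted[5] = i$hjfbh  (last char: 'h')
  sorted[6] = jfbhi$h  (last char: 'h')
Last column: ifjb$hh
Original string S is at sorted index 4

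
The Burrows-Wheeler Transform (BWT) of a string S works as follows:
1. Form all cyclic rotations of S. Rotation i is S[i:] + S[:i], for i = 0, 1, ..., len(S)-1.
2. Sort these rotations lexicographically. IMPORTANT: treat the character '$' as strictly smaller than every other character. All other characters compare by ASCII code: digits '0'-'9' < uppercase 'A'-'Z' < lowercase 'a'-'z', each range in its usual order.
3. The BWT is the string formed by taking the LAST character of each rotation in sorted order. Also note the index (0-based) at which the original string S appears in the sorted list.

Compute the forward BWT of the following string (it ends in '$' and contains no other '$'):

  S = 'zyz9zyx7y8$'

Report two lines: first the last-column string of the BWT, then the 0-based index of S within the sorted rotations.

Answer: 8xyzy7zzy9$
10

Derivation:
All 11 rotations (rotation i = S[i:]+S[:i]):
  rot[0] = zyz9zyx7y8$
  rot[1] = yz9zyx7y8$z
  rot[2] = z9zyx7y8$zy
  rot[3] = 9zyx7y8$zyz
  rot[4] = zyx7y8$zyz9
  rot[5] = yx7y8$zyz9z
  rot[6] = x7y8$zyz9zy
  rot[7] = 7y8$zyz9zyx
  rot[8] = y8$zyz9zyx7
  rot[9] = 8$zyz9zyx7y
  rot[10] = $zyz9zyx7y8
Sorted (with $ < everything):
  sorted[0] = $zyz9zyx7y8  (last char: '8')
  sorted[1] = 7y8$zyz9zyx  (last char: 'x')
  sorted[2] = 8$zyz9zyx7y  (last char: 'y')
  sorted[3] = 9zyx7y8$zyz  (last char: 'z')
  sorted[4] = x7y8$zyz9zy  (last char: 'y')
  sorted[5] = y8$zyz9zyx7  (last char: '7')
  sorted[6] = yx7y8$zyz9z  (last char: 'z')
  sorted[7] = yz9zyx7y8$z  (last char: 'z')
  sorted[8] = z9zyx7y8$zy  (last char: 'y')
  sorted[9] = zyx7y8$zyz9  (last char: '9')
  sorted[10] = zyz9zyx7y8$  (last char: '$')
Last column: 8xyzy7zzy9$
Original string S is at sorted index 10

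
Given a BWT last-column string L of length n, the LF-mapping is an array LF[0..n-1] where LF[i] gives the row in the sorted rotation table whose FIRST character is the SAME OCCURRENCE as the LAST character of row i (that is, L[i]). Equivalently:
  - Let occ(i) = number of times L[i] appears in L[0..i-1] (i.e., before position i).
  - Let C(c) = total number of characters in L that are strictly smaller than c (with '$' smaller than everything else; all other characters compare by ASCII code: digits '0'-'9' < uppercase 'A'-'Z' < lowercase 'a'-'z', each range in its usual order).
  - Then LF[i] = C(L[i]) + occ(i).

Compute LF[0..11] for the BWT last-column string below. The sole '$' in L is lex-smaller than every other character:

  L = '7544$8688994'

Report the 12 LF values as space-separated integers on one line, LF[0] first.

Char counts: '$':1, '4':3, '5':1, '6':1, '7':1, '8':3, '9':2
C (first-col start): C('$')=0, C('4')=1, C('5')=4, C('6')=5, C('7')=6, C('8')=7, C('9')=10
L[0]='7': occ=0, LF[0]=C('7')+0=6+0=6
L[1]='5': occ=0, LF[1]=C('5')+0=4+0=4
L[2]='4': occ=0, LF[2]=C('4')+0=1+0=1
L[3]='4': occ=1, LF[3]=C('4')+1=1+1=2
L[4]='$': occ=0, LF[4]=C('$')+0=0+0=0
L[5]='8': occ=0, LF[5]=C('8')+0=7+0=7
L[6]='6': occ=0, LF[6]=C('6')+0=5+0=5
L[7]='8': occ=1, LF[7]=C('8')+1=7+1=8
L[8]='8': occ=2, LF[8]=C('8')+2=7+2=9
L[9]='9': occ=0, LF[9]=C('9')+0=10+0=10
L[10]='9': occ=1, LF[10]=C('9')+1=10+1=11
L[11]='4': occ=2, LF[11]=C('4')+2=1+2=3

Answer: 6 4 1 2 0 7 5 8 9 10 11 3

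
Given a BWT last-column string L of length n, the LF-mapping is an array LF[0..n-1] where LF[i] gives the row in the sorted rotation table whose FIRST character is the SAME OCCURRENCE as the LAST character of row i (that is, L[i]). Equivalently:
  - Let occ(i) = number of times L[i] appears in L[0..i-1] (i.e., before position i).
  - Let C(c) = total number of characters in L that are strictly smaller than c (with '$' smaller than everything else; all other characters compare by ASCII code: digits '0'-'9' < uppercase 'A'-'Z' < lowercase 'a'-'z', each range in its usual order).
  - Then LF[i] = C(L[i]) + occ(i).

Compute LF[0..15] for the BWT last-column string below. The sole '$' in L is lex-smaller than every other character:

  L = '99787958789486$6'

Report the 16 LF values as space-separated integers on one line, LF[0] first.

Char counts: '$':1, '4':1, '5':1, '6':2, '7':3, '8':4, '9':4
C (first-col start): C('$')=0, C('4')=1, C('5')=2, C('6')=3, C('7')=5, C('8')=8, C('9')=12
L[0]='9': occ=0, LF[0]=C('9')+0=12+0=12
L[1]='9': occ=1, LF[1]=C('9')+1=12+1=13
L[2]='7': occ=0, LF[2]=C('7')+0=5+0=5
L[3]='8': occ=0, LF[3]=C('8')+0=8+0=8
L[4]='7': occ=1, LF[4]=C('7')+1=5+1=6
L[5]='9': occ=2, LF[5]=C('9')+2=12+2=14
L[6]='5': occ=0, LF[6]=C('5')+0=2+0=2
L[7]='8': occ=1, LF[7]=C('8')+1=8+1=9
L[8]='7': occ=2, LF[8]=C('7')+2=5+2=7
L[9]='8': occ=2, LF[9]=C('8')+2=8+2=10
L[10]='9': occ=3, LF[10]=C('9')+3=12+3=15
L[11]='4': occ=0, LF[11]=C('4')+0=1+0=1
L[12]='8': occ=3, LF[12]=C('8')+3=8+3=11
L[13]='6': occ=0, LF[13]=C('6')+0=3+0=3
L[14]='$': occ=0, LF[14]=C('$')+0=0+0=0
L[15]='6': occ=1, LF[15]=C('6')+1=3+1=4

Answer: 12 13 5 8 6 14 2 9 7 10 15 1 11 3 0 4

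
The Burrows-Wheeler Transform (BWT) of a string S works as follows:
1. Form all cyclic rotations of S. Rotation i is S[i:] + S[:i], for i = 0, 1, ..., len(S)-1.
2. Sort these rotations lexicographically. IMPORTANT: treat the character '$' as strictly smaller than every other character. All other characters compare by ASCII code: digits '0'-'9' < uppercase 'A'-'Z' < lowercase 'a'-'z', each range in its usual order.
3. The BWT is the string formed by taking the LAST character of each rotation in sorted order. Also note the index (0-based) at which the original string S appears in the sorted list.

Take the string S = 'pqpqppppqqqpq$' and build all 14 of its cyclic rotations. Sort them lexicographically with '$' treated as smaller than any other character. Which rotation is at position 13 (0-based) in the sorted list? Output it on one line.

All 14 rotations (rotation i = S[i:]+S[:i]):
  rot[0] = pqpqppppqqqpq$
  rot[1] = qpqppppqqqpq$p
  rot[2] = pqppppqqqpq$pq
  rot[3] = qppppqqqpq$pqp
  rot[4] = ppppqqqpq$pqpq
  rot[5] = pppqqqpq$pqpqp
  rot[6] = ppqqqpq$pqpqpp
  rot[7] = pqqqpq$pqpqppp
  rot[8] = qqqpq$pqpqpppp
  rot[9] = qqpq$pqpqppppq
  rot[10] = qpq$pqpqppppqq
  rot[11] = pq$pqpqppppqqq
  rot[12] = q$pqpqppppqqqp
  rot[13] = $pqpqppppqqqpq
Sorted (with $ < everything):
  sorted[0] = $pqpqppppqqqpq
  sorted[1] = ppppqqqpq$pqpq
  sorted[2] = pppqqqpq$pqpqp
  sorted[3] = ppqqqpq$pqpqpp
  sorted[4] = pq$pqpqppppqqq
  sorted[5] = pqppppqqqpq$pq
  sorted[6] = pqpqppppqqqpq$
  sorted[7] = pqqqpq$pqpqppp
  sorted[8] = q$pqpqppppqqqp
  sorted[9] = qppppqqqpq$pqp
  sorted[10] = qpq$pqpqppppqq
  sorted[11] = qpqppppqqqpq$p
  sorted[12] = qqpq$pqpqppppq
  sorted[13] = qqqpq$pqpqpppp
sorted[13] = qqqpq$pqpqpppp

Answer: qqqpq$pqpqpppp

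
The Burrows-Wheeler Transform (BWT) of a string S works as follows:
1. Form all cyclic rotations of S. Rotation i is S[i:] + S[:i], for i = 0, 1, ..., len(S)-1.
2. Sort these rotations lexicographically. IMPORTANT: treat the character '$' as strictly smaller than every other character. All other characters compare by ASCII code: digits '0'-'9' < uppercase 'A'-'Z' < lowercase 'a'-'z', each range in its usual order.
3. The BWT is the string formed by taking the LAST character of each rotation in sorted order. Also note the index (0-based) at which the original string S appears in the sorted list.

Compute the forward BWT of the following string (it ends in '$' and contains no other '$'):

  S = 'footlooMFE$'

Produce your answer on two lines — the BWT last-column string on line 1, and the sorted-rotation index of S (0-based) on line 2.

All 11 rotations (rotation i = S[i:]+S[:i]):
  rot[0] = footlooMFE$
  rot[1] = ootlooMFE$f
  rot[2] = otlooMFE$fo
  rot[3] = tlooMFE$foo
  rot[4] = looMFE$foot
  rot[5] = ooMFE$footl
  rot[6] = oMFE$footlo
  rot[7] = MFE$footloo
  rot[8] = FE$footlooM
  rot[9] = E$footlooMF
  rot[10] = $footlooMFE
Sorted (with $ < everything):
  sorted[0] = $footlooMFE  (last char: 'E')
  sorted[1] = E$footlooMF  (last char: 'F')
  sorted[2] = FE$footlooM  (last char: 'M')
  sorted[3] = MFE$footloo  (last char: 'o')
  sorted[4] = footlooMFE$  (last char: '$')
  sorted[5] = looMFE$foot  (last char: 't')
  sorted[6] = oMFE$footlo  (last char: 'o')
  sorted[7] = ooMFE$footl  (last char: 'l')
  sorted[8] = ootlooMFE$f  (last char: 'f')
  sorted[9] = otlooMFE$fo  (last char: 'o')
  sorted[10] = tlooMFE$foo  (last char: 'o')
Last column: EFMo$tolfoo
Original string S is at sorted index 4

Answer: EFMo$tolfoo
4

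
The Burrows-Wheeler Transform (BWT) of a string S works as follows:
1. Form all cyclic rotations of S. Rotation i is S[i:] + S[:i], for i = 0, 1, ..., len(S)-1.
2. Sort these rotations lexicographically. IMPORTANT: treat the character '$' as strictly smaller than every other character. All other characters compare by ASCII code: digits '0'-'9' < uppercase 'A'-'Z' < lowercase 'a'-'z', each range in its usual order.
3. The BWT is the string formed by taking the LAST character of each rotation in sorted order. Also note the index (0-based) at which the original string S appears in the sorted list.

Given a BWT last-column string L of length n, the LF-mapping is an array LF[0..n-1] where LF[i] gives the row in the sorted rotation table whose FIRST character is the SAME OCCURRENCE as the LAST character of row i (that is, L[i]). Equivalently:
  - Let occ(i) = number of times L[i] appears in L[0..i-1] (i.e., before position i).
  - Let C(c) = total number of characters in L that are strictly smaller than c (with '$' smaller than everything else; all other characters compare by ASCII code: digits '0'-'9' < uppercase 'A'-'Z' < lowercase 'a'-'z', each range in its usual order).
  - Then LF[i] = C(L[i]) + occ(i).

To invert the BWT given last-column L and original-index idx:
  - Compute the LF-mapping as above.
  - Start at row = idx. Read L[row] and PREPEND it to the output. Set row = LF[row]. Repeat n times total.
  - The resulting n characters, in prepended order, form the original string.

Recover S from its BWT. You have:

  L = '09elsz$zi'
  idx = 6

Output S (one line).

Answer: sizzle90$

Derivation:
LF mapping: 1 2 3 5 6 7 0 8 4
Walk LF starting at row 6, prepending L[row]:
  step 1: row=6, L[6]='$', prepend. Next row=LF[6]=0
  step 2: row=0, L[0]='0', prepend. Next row=LF[0]=1
  step 3: row=1, L[1]='9', prepend. Next row=LF[1]=2
  step 4: row=2, L[2]='e', prepend. Next row=LF[2]=3
  step 5: row=3, L[3]='l', prepend. Next row=LF[3]=5
  step 6: row=5, L[5]='z', prepend. Next row=LF[5]=7
  step 7: row=7, L[7]='z', prepend. Next row=LF[7]=8
  step 8: row=8, L[8]='i', prepend. Next row=LF[8]=4
  step 9: row=4, L[4]='s', prepend. Next row=LF[4]=6
Reversed output: sizzle90$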